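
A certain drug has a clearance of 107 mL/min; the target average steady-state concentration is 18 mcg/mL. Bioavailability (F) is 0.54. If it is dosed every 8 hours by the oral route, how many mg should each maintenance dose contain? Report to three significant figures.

Convert clearance: 107 mL/min × 60 min/h ÷ 1000 mL/L = 6.420 L/h
D = CL × Css × τ / F = 6.420 × 18 × 8 / 0.54 = 1712 mg

1710 mg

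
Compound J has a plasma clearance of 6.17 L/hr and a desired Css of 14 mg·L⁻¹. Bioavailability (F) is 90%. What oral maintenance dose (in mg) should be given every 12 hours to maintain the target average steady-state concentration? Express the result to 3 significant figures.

1150 mg

At steady state, dose per interval replaces the amount cleared in that interval: F·D/τ = CL·Css.
D = CL × Css × τ / F = 6.170 × 14 × 12 / 0.9 = 1152 mg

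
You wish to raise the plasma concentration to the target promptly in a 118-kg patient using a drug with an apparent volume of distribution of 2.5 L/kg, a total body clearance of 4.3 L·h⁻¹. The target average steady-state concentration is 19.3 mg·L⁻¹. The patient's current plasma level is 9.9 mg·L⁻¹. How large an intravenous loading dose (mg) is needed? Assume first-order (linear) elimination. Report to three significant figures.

2770 mg

Vd = 2.5 L/kg × 118 kg = 295.0 L
Concentration deficit ΔC = 19.3 − 9.9 = 9.400 mg/L
LD = Vd × ΔC = 295.0 × 9.400 = 2773 mg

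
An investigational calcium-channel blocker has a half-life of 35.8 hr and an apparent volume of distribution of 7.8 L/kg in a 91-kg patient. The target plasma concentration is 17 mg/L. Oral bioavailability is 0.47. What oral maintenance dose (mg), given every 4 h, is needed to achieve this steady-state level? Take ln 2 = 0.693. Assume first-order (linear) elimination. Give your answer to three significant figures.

1990 mg

Vd(total) = 91 kg × 7.8 L/kg = 709.8 L
CL = ln 2 · Vd / t½ = 0.693 × 709.8 / 35.8 = 13.74 L/h
D = CL × Css × τ / F = 13.74 × 17 × 4 / 0.47 = 1988 mg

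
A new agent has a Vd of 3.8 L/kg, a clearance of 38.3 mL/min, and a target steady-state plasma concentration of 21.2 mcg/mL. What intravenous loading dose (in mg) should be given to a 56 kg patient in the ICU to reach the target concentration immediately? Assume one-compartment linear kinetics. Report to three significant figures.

4510 mg

Vd = 3.8 L/kg × 56 kg = 212.8 L
Loading dose depends on Vd (not clearance): it fills the distribution volume.
LD = Vd × C = 212.8 × 21.20 = 4511 mg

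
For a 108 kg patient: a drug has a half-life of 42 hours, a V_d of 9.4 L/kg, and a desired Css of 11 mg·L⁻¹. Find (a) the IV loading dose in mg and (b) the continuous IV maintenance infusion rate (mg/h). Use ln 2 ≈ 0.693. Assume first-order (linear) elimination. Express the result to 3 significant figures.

Vd(total) = 108 kg × 9.4 L/kg = 1015 L
LD = Vd × C = 1015 × 11 = 11170 mg
CL = 0.693 × Vd / t½ = 0.693 × 1015 / 42 = 16.75 L/h
Infusion rate = CL × Css = 16.75 × 11 = 184.3 mg/h

(a) 11200 mg; (b) 184 mg/h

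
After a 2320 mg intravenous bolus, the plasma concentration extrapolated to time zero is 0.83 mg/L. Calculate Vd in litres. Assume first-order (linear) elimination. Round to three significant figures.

2800 L

Immediately after an IV bolus, C₀ = Dose / Vd, so Vd = Dose / C₀.
Vd = 2320 / 0.83 = 2795 L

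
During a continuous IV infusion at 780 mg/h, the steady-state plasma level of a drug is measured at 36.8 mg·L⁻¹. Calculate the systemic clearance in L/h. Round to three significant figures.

At steady state, infusion rate = CL × Css, so CL = rate / Css.
CL = 780 / 36.8 = 21.20 L/h

21.2 L/h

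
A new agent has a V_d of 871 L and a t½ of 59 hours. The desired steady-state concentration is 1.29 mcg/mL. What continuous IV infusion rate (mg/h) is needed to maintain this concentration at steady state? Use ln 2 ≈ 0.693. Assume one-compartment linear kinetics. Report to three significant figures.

CL = 0.693 × Vd / t½ = 0.693 × 871.0 / 59 = 10.23 L/h
Infusion rate = CL × Css = 10.23 × 1.29 = 13.20 mg/h

13.2 mg/h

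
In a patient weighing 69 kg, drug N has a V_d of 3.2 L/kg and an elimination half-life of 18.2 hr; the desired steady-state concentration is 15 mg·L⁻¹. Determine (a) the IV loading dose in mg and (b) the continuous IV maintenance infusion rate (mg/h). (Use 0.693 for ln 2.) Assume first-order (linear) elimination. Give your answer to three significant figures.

(a) 3310 mg; (b) 126 mg/h

Vd(total) = 69 kg × 3.2 L/kg = 220.8 L
LD = Vd × C = 220.8 × 15 = 3312 mg
CL = 0.693 × Vd / t½ = 0.693 × 220.8 / 18.2 = 8.407 L/h
Infusion rate = CL × Css = 8.407 × 15 = 126.1 mg/h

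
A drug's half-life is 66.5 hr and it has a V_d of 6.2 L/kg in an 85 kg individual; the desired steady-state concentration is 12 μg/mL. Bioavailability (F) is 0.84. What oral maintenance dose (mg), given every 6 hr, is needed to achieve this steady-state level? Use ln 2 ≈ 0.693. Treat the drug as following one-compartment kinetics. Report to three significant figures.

Vd = 6.2 L/kg × 85 kg = 527.0 L
k = 0.693/66.5 = 0.01042 h⁻¹, so CL = k·Vd = 0.01042 × 527.0 = 5.491 L/h
D = CL × Css × τ / F = 5.491 × 12 × 6 / 0.84 = 470.7 mg

471 mg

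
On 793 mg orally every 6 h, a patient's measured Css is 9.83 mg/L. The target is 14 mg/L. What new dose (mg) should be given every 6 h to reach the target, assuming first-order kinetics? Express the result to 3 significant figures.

1130 mg

With linear kinetics, Css is proportional to dose rate (D/τ) at fixed clearance.
D₂ = D₁ × (Css,target / Css,current) = 793 × 14/9.83 = 1129 mg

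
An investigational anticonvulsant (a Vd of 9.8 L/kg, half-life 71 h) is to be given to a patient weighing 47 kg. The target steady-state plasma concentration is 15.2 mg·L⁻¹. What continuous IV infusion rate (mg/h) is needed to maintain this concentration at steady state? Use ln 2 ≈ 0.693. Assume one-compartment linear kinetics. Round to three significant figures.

Total Vd = 9.8 × 47 = 460.6 L
CL = 0.693 × Vd / t½ = 0.693 × 460.6 / 71 = 4.496 L/h
Infusion rate = CL × Css = 4.496 × 15.2 = 68.34 mg/h

68.3 mg/h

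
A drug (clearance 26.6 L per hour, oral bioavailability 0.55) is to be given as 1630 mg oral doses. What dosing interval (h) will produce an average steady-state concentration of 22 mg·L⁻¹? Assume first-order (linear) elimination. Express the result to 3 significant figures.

1.53 h

F·D/τ = CL·Css → τ = F·D / (CL·Css).
τ = 0.55 × 1630 / (26.6 × 22) = 1.532 h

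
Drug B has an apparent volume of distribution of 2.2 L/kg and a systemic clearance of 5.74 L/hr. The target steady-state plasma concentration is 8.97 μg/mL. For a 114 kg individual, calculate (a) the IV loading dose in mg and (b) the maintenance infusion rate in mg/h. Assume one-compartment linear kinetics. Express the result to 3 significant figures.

(a) 2250 mg; (b) 51.5 mg/h

Vd(total) = 114 kg × 2.2 L/kg = 250.8 L
Loading: fill Vd to C_target → 250.8 L × 8.97 mg/L = 2250 mg
Maintenance infusion rate = CL × Css = 5.740 × 8.97 = 51.49 mg/h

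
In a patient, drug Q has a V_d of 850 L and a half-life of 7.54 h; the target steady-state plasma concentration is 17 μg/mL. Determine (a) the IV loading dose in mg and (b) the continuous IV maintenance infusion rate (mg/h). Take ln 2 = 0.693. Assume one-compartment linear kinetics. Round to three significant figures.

(a) 14500 mg; (b) 1330 mg/h

LD = Vd × C = 850.0 × 17 = 14450 mg
CL = 0.693 × Vd / t½ = 0.693 × 850.0 / 7.54 = 78.12 L/h
Infusion rate = CL × Css = 78.12 × 17 = 1328 mg/h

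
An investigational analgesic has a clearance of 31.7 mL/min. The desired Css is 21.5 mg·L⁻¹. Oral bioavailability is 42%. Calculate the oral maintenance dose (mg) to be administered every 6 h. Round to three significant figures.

584 mg

CL = 31.7 mL/min × 60/1000 = 1.902 L/h
D = CL × Css × τ / F = 1.902 × 21.5 × 6 / 0.42 = 584.2 mg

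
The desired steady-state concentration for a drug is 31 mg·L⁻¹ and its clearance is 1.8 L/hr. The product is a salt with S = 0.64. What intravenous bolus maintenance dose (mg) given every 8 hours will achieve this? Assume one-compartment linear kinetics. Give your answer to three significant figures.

D = CL × Css × τ / S = 1.800 × 31 × 8 / 0.64 = 697.5 mg

698 mg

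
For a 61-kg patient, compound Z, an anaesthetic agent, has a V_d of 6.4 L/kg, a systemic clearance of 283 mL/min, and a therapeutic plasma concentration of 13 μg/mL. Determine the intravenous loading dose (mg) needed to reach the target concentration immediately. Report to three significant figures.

5080 mg

Vd = 6.4 L/kg × 61 kg = 390.4 L
LD = Vd × C = 390.4 × 13.00 = 5075 mg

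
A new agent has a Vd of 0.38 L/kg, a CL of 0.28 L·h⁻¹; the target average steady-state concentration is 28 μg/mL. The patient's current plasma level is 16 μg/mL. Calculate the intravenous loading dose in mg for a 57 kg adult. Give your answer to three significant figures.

Total Vd = 0.38 × 57 = 21.66 L
LD is governed by Vd — clearance does not enter the loading-dose calculation.
Concentration deficit ΔC = 28 − 16 = 12.00 mg/L
LD = Vd × ΔC = 21.66 × 12.00 = 259.9 mg

260 mg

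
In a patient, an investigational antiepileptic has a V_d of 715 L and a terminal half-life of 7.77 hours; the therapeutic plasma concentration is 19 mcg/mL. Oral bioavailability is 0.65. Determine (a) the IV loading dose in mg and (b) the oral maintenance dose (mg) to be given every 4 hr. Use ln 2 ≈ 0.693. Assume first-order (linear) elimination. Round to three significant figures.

LD = Vd × C = 715.0 × 19 = 13590 mg
CL = 0.693 × Vd / t½ = 0.693 × 715.0 / 7.77 = 63.77 L/h
D = CL × Css × τ / F = 63.77 × 19 × 4 / 0.65 = 7456 mg

(a) 13600 mg; (b) 7460 mg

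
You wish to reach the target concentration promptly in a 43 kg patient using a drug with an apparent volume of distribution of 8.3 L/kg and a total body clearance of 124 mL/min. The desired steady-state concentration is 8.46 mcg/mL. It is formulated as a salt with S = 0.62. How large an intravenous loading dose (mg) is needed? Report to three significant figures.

4870 mg

Vd = 8.3 L/kg × 43 kg = 356.9 L
LD = Vd × C / S = 356.9 × 8.460 / 0.62 = 4870 mg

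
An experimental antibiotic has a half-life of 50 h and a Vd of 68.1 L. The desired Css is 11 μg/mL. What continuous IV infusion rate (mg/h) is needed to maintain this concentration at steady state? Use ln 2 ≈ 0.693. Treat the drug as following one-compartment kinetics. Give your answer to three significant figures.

CL = 0.693 × Vd / t½ = 0.693 × 68.10 / 50 = 0.9439 L/h
Infusion rate = CL × Css = 0.9439 × 11 = 10.38 mg/h

10.4 mg/h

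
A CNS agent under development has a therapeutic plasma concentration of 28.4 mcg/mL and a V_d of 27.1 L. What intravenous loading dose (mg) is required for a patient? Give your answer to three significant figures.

LD = Vd × C = 27.10 × 28.40 = 769.6 mg

770 mg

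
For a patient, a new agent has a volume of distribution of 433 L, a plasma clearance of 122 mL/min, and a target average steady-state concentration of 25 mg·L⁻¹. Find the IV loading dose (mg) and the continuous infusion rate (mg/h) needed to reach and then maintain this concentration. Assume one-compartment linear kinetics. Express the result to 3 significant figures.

LD = Vd · C_target = 433.0 × 25 = 10830 mg
CL = 122 mL/min = 122 × 0.06 = 7.320 L/h
Infusion rate = 7.320 L/h × 25 mg/L = 183.0 mg/h

(a) 10800 mg; (b) 183 mg/h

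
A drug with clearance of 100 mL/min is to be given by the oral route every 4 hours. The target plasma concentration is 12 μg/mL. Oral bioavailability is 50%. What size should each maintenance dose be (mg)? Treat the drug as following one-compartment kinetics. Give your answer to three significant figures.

576 mg

CL = 100 mL/min = 100 × 0.06 = 6.000 L/h
At steady state, dose per interval replaces the amount cleared in that interval: F·D/τ = CL·Css.
D = CL × Css × τ / F = 6.000 × 12 × 4 / 0.5 = 576.0 mg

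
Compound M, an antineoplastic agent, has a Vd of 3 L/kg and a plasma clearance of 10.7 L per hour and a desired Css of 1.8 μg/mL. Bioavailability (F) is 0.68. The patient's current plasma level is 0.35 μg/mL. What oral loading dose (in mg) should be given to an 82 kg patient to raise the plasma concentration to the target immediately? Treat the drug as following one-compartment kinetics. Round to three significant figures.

525 mg

Total Vd = 3 × 82 = 246.0 L
Concentration deficit ΔC = 1.8 − 0.35 = 1.450 mg/L
LD = Vd × ΔC / F = 246.0 × 1.450 / 0.68 = 524.6 mg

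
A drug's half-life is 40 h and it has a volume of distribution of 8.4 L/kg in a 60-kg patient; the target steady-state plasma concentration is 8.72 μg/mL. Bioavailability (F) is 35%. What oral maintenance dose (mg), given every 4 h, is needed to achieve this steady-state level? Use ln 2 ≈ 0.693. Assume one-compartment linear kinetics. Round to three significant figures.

Total Vd = 8.4 × 60 = 504.0 L
CL = ln 2 · Vd / t½ = 0.693 × 504.0 / 40 = 8.732 L/h
D = CL × Css × τ / F = 8.732 × 8.72 × 4 / 0.35 = 870.2 mg

870 mg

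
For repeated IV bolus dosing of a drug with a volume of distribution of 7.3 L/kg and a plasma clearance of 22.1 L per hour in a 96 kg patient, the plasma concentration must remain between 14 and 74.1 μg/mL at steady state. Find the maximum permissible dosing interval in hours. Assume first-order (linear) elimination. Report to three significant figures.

52.8 h

Vd(total) = 96 kg × 7.3 L/kg = 700.8 L
k = CL / Vd = 22.10 / 700.8 = 0.03154 h⁻¹
Between IV bolus doses, concentration decays as C = C₀·e^(−kτ), so C_peak/C_trough = e^(kτ).
τ_max = ln(C_peak/C_trough) / k = ln(74.1/14) / 0.03154 = 1.666 / 0.03154 = 52.82 h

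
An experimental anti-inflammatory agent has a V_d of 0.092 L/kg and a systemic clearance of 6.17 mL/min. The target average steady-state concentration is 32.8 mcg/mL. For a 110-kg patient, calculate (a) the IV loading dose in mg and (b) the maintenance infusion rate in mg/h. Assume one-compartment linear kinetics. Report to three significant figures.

(a) 332 mg; (b) 12.1 mg/h

Vd(total) = 110 kg × 0.092 L/kg = 10.12 L
Loading: fill Vd to C_target → 10.12 L × 32.8 mg/L = 331.9 mg
CL = 6.17 mL/min = 6.17 × 0.06 = 0.3702 L/h
Maintenance: replace elimination → rate = CL × Css = 0.3702 × 32.8 = 12.14 mg/h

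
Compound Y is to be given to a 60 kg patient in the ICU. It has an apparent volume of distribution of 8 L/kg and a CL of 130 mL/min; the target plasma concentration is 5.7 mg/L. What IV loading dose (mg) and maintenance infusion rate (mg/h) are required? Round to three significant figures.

(a) 2740 mg; (b) 44.5 mg/h

Total Vd = 8 × 60 = 480.0 L
Loading: fill Vd to C_target → 480.0 L × 5.7 mg/L = 2736 mg
CL = 130 mL/min = 130 × 0.06 = 7.800 L/h
Infusion rate = 7.800 L/h × 5.7 mg/L = 44.46 mg/h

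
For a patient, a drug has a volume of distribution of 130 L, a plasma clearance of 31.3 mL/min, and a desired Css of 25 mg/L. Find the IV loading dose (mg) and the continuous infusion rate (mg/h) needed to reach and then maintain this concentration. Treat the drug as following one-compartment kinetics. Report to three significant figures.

(a) 3250 mg; (b) 47.0 mg/h

Loading dose = Vd × C = 130.0 × 25 = 3250 mg
Convert clearance: 31.3 mL/min × 60 min/h ÷ 1000 mL/L = 1.878 L/h
Maintenance: replace elimination → rate = CL × Css = 1.878 × 25 = 46.95 mg/h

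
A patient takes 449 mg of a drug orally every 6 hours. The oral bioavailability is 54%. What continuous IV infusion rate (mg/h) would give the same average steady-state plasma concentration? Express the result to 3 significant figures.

40.4 mg/h

Equivalent systemic input: infusion rate = F·D/τ.
Rate = 0.54 × 449 / 6 = 40.41 mg/h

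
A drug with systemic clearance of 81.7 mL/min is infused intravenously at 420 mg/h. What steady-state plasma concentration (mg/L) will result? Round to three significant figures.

CL = 81.7 mL/min = 81.7 × 0.06 = 4.902 L/h
Css = rate / CL = 420 / 4.902 = 85.68 mg/L

85.7 mg/L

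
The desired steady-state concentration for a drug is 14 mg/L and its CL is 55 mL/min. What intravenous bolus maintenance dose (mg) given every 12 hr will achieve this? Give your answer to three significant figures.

554 mg

CL = 55 mL/min × 60/1000 = 3.300 L/h
D = CL × Css × τ = 3.300 × 14 × 12 = 554.4 mg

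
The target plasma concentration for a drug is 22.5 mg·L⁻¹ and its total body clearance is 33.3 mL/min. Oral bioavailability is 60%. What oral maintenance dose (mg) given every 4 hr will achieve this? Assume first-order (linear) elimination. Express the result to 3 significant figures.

Convert clearance: 33.3 mL/min × 60 min/h ÷ 1000 mL/L = 1.998 L/h
D = CL × Css × τ / F = 1.998 × 22.5 × 4 / 0.6 = 299.7 mg

300 mg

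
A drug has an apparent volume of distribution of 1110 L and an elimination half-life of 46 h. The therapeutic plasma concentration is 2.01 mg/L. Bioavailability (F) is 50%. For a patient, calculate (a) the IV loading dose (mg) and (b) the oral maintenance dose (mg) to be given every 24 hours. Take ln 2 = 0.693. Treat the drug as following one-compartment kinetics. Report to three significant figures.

LD = Vd × C = 1110 × 2.01 = 2231 mg
CL = 0.693 × Vd / t½ = 0.693 × 1110 / 46 = 16.72 L/h
D = CL × Css × τ / F = 16.72 × 2.01 × 24 / 0.5 = 1613 mg

(a) 2230 mg; (b) 1610 mg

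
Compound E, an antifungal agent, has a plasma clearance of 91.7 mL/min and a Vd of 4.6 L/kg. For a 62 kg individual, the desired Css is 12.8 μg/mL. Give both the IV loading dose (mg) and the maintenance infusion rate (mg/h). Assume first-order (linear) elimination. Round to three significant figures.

(a) 3650 mg; (b) 70.4 mg/h

Vd = 4.6 L/kg × 62 kg = 285.2 L
Loading dose = Vd × C = 285.2 × 12.8 = 3651 mg
Convert clearance: 91.7 mL/min × 60 min/h ÷ 1000 mL/L = 5.502 L/h
Maintenance: replace elimination → rate = CL × Css = 5.502 × 12.8 = 70.43 mg/h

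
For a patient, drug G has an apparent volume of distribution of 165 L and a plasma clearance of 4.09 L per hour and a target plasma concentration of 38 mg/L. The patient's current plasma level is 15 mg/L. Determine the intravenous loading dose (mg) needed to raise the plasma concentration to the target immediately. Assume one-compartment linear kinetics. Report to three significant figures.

3800 mg

Concentration deficit ΔC = 38 − 15 = 23.00 mg/L
LD = Vd × ΔC = 165.0 × 23.00 = 3795 mg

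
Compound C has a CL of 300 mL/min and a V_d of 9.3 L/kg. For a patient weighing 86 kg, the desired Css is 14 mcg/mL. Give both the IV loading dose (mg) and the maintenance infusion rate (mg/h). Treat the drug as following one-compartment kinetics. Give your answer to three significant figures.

Total Vd = 9.3 × 86 = 799.8 L
LD = Vd · C_target = 799.8 × 14 = 11200 mg
CL = 300 mL/min × 60/1000 = 18.00 L/h
Infusion rate = 18.00 L/h × 14 mg/L = 252.0 mg/h

(a) 11200 mg; (b) 252 mg/h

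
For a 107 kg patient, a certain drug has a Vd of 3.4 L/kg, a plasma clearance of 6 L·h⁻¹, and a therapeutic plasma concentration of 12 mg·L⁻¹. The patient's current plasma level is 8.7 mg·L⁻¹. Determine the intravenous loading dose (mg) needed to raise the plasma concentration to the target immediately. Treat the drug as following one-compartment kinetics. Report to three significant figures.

Vd = 3.4 L/kg × 107 kg = 363.8 L
Concentration deficit ΔC = 12 − 8.7 = 3.300 mg/L
LD = Vd × ΔC = 363.8 × 3.300 = 1201 mg

1200 mg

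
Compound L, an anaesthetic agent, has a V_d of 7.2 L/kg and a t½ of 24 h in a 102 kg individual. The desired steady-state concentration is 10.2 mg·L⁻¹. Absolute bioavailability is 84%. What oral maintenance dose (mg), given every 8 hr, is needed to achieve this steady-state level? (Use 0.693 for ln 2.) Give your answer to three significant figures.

2060 mg

Vd = 7.2 L/kg × 102 kg = 734.4 L
CL = ln 2 · Vd / t½ = 0.693 × 734.4 / 24 = 21.21 L/h
D = CL × Css × τ / F = 21.21 × 10.2 × 8 / 0.84 = 2060 mg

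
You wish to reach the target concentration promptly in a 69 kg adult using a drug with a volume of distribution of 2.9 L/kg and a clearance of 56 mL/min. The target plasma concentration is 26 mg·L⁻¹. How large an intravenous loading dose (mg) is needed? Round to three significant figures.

Vd(total) = 69 kg × 2.9 L/kg = 200.1 L
The loading dose fills Vd to the target concentration.
LD = Vd × C = 200.1 × 26.00 = 5203 mg

5200 mg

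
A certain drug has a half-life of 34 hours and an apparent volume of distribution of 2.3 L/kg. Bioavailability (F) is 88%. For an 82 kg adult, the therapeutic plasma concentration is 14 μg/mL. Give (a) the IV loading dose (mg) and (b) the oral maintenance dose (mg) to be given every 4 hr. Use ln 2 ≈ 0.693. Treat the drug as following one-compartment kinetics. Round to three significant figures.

(a) 2640 mg; (b) 245 mg

Total Vd = 2.3 × 82 = 188.6 L
LD = Vd × C = 188.6 × 14 = 2640 mg
CL = 0.693 × Vd / t½ = 0.693 × 188.6 / 34 = 3.844 L/h
D = CL × Css × τ / F = 3.844 × 14 × 4 / 0.88 = 244.6 mg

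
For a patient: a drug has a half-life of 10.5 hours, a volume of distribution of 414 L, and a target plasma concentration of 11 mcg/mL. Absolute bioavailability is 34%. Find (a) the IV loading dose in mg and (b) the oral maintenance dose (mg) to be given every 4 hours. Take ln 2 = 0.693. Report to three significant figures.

(a) 4550 mg; (b) 3540 mg

LD = Vd × C = 414.0 × 11 = 4554 mg
CL = 0.693 × Vd / t½ = 0.693 × 414.0 / 10.5 = 27.32 L/h
D = CL × Css × τ / F = 27.32 × 11 × 4 / 0.34 = 3536 mg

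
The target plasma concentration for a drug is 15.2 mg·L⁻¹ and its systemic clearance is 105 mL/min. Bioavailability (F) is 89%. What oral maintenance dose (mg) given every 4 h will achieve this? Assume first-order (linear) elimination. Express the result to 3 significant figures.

CL = 105 mL/min × 60/1000 = 6.300 L/h
D = CL × Css × τ / F = 6.300 × 15.2 × 4 / 0.89 = 430.4 mg

430 mg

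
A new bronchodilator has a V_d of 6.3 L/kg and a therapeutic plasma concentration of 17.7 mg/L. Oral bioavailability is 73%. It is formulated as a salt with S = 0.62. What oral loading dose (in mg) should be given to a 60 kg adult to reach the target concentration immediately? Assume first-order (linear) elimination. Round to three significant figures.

14800 mg

Vd = 6.3 L/kg × 60 kg = 378.0 L
LD = Vd × C / F / S = 378.0 × 17.70 / 0.73 / 0.62 = 14780 mg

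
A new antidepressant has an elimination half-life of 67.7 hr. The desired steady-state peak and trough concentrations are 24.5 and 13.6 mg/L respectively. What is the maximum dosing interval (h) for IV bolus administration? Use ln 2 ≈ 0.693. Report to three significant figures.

k = 0.693 / t½ = 0.693 / 67.7 = 0.01024 h⁻¹
Between IV bolus doses, concentration decays as C = C₀·e^(−kτ), so C_peak/C_trough = e^(kτ).
τ_max = ln(C_peak/C_trough) / k = ln(24.5/13.6) / 0.01024 = 0.5886 / 0.01024 = 57.48 h

57.5 h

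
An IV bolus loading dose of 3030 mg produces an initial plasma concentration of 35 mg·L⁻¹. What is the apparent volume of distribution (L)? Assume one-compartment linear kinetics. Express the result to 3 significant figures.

Immediately after an IV bolus, C₀ = Dose / Vd, so Vd = Dose / C₀.
Vd = 3030 / 35 = 86.57 L

86.6 L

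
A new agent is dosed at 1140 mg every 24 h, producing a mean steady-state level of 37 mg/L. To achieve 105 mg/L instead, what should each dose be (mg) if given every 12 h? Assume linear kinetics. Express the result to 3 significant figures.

With linear kinetics, Css is proportional to dose rate (D/τ) at fixed clearance.
D₂ = D₁ × (Css,target / Css,current) × (τ₂/τ₁) = 1140 × (105/37) × (12/24) = 1618 mg

1620 mg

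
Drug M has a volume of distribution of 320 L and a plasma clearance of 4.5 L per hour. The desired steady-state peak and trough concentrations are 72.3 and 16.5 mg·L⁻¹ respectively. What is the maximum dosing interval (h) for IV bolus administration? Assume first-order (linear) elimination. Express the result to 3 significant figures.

105 h

k = CL / Vd = 4.500 / 320.0 = 0.01406 h⁻¹
Between IV bolus doses, concentration decays as C = C₀·e^(−kτ), so C_peak/C_trough = e^(kτ).
τ_max = ln(C_peak/C_trough) / k = ln(72.3/16.5) / 0.01406 = 1.477 / 0.01406 = 105.0 h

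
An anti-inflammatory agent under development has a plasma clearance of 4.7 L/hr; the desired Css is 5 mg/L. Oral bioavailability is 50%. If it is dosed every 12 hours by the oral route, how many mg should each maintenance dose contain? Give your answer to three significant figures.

564 mg

At steady state, dose per interval replaces the amount cleared in that interval: F·D/τ = CL·Css.
D = CL × Css × τ / F = 4.700 × 5 × 12 / 0.5 = 564.0 mg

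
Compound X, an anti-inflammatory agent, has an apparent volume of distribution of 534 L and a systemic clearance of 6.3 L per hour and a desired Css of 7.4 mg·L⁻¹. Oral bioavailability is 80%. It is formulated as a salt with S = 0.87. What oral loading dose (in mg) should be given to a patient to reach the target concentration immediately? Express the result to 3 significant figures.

5680 mg

LD = Vd × C / F / S = 534.0 × 7.400 / 0.8 / 0.87 = 5678 mg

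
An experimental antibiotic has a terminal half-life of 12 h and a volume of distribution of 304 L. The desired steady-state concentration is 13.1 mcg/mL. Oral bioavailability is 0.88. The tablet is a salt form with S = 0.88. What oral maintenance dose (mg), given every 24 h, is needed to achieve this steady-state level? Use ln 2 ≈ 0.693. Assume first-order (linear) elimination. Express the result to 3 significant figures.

7130 mg

CL = ln 2 · Vd / t½ = 0.693 × 304.0 / 12 = 17.56 L/h
D = CL × Css × τ / F / S = 17.56 × 13.1 × 24 / 0.88 / 0.88 = 7129 mg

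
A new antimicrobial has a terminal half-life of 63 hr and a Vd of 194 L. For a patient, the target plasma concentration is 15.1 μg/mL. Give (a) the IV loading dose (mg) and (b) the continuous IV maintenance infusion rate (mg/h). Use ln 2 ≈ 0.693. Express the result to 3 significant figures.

(a) 2930 mg; (b) 32.2 mg/h

LD = Vd × C = 194.0 × 15.1 = 2929 mg
CL = 0.693 × Vd / t½ = 0.693 × 194.0 / 63 = 2.134 L/h
Infusion rate = CL × Css = 2.134 × 15.1 = 32.22 mg/h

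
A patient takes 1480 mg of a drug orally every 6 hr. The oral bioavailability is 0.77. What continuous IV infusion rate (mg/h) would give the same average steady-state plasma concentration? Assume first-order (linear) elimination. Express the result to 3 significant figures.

190 mg/h

Equivalent systemic input: infusion rate = F·D/τ.
Rate = 0.77 × 1480 / 6 = 189.9 mg/h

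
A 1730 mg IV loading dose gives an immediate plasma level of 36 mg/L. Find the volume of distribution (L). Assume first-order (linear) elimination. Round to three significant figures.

Immediately after an IV bolus, C₀ = Dose / Vd, so Vd = Dose / C₀.
Vd = 1730 / 36 = 48.06 L

48.1 L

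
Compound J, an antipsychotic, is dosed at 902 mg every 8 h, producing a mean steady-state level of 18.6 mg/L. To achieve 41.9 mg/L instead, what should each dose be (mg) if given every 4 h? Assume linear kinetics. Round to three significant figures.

1020 mg

With linear kinetics, Css is proportional to dose rate (D/τ) at fixed clearance.
D₂ = D₁ × (Css,target / Css,current) × (τ₂/τ₁) = 902 × (41.9/18.6) × (4/8) = 1016 mg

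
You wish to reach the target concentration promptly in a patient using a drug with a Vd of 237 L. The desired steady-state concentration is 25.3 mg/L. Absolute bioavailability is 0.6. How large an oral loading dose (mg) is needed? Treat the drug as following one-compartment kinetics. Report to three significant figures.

9990 mg

The loading dose fills Vd to the target concentration.
LD = Vd × C / F = 237.0 × 25.30 / 0.6 = 9994 mg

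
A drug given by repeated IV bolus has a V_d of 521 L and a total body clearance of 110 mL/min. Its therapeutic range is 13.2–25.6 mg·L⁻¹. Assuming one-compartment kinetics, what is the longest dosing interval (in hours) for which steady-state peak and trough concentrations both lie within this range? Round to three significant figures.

CL = 110 mL/min × 60/1000 = 6.600 L/h
k = CL / Vd = 6.600 / 521.0 = 0.01267 h⁻¹
Between IV bolus doses, concentration decays as C = C₀·e^(−kτ), so C_peak/C_trough = e^(kτ).
τ_max = ln(C_peak/C_trough) / k = ln(25.6/13.2) / 0.01267 = 0.6624 / 0.01267 = 52.28 h

52.3 h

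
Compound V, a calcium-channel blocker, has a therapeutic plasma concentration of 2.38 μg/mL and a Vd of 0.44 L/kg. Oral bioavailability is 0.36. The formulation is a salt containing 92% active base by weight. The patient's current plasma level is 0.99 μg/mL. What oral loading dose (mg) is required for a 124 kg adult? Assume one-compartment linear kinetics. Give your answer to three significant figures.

229 mg

Total Vd = 0.44 × 124 = 54.56 L
Concentration deficit ΔC = 2.38 − 0.99 = 1.390 mg/L
LD = Vd × ΔC / F / S = 54.56 × 1.390 / 0.36 / 0.92 = 229.0 mg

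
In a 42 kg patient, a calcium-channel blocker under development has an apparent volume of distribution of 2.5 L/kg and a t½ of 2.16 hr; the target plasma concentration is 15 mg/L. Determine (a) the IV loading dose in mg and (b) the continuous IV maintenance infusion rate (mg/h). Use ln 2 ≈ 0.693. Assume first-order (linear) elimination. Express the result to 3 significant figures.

Vd(total) = 42 kg × 2.5 L/kg = 105.0 L
LD = Vd × C = 105.0 × 15 = 1575 mg
CL = 0.693 × Vd / t½ = 0.693 × 105.0 / 2.16 = 33.69 L/h
Infusion rate = CL × Css = 33.69 × 15 = 505.4 mg/h

(a) 1580 mg; (b) 505 mg/h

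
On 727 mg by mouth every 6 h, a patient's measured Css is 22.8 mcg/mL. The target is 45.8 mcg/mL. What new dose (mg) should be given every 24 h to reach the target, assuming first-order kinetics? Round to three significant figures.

With linear kinetics, Css is proportional to dose rate (D/τ) at fixed clearance.
D₂ = D₁ × (Css,target / Css,current) × (τ₂/τ₁) = 727 × (45.8/22.8) × (24/6) = 5842 mg

5840 mg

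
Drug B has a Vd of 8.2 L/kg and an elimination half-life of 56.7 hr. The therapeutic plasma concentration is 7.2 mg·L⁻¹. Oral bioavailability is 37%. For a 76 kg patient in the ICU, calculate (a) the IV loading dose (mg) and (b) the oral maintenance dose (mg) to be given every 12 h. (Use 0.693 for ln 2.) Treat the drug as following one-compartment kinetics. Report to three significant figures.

(a) 4490 mg; (b) 1780 mg

Vd(total) = 76 kg × 8.2 L/kg = 623.2 L
LD = Vd × C = 623.2 × 7.2 = 4487 mg
CL = 0.693 × Vd / t½ = 0.693 × 623.2 / 56.7 = 7.617 L/h
D = CL × Css × τ / F = 7.617 × 7.2 × 12 / 0.37 = 1779 mg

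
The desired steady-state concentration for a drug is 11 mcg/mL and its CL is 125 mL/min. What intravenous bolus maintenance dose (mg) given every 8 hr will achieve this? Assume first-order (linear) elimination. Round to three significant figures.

660 mg

Convert clearance: 125 mL/min × 60 min/h ÷ 1000 mL/L = 7.500 L/h
D = CL × Css × τ = 7.500 × 11 × 8 = 660.0 mg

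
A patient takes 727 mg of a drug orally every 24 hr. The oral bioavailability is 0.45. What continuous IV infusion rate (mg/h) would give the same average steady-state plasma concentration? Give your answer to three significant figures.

Equivalent systemic input: infusion rate = F·D/τ.
Rate = 0.45 × 727 / 24 = 13.63 mg/h

13.6 mg/h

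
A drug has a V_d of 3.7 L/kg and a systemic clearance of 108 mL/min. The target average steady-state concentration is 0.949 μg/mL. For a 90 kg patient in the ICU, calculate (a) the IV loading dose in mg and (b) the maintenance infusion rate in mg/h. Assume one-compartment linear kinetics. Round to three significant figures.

Total Vd = 3.7 × 90 = 333.0 L
Loading: fill Vd to C_target → 333.0 L × 0.949 mg/L = 316.0 mg
CL = 108 mL/min × 60/1000 = 6.480 L/h
Infusion rate = 6.480 L/h × 0.949 mg/L = 6.150 mg/h

(a) 316 mg; (b) 6.15 mg/h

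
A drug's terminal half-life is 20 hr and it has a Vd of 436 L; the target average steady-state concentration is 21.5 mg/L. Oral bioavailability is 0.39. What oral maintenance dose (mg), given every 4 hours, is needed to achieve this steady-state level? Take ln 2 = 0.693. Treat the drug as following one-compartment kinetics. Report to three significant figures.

CL = 0.693 × Vd / t½ = 0.693 × 436.0 / 20 = 15.11 L/h
D = CL × Css × τ / F = 15.11 × 21.5 × 4 / 0.39 = 3332 mg

3330 mg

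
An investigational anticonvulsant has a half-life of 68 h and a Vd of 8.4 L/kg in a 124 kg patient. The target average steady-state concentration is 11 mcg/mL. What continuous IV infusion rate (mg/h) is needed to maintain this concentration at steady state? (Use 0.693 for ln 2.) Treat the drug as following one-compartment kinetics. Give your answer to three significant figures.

Vd = 8.4 L/kg × 124 kg = 1042 L
CL = 0.693 × Vd / t½ = 0.693 × 1042 / 68 = 10.62 L/h
Infusion rate = CL × Css = 10.62 × 11 = 116.8 mg/h

117 mg/h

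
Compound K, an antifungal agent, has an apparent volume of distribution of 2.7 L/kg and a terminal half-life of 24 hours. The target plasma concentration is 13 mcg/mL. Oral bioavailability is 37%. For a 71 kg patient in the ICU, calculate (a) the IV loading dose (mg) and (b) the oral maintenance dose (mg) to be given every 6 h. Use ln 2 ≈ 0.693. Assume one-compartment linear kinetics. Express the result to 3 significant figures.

(a) 2490 mg; (b) 1170 mg

Total Vd = 2.7 × 71 = 191.7 L
LD = Vd × C = 191.7 × 13 = 2492 mg
CL = 0.693 × Vd / t½ = 0.693 × 191.7 / 24 = 5.535 L/h
D = CL × Css × τ / F = 5.535 × 13 × 6 / 0.37 = 1167 mg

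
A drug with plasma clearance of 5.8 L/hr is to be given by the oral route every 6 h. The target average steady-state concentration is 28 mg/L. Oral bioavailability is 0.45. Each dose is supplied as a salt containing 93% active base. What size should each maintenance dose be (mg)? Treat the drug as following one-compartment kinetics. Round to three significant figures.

2330 mg

At steady state, dose per interval replaces the amount cleared in that interval: F·S·D/τ = CL·Css.
D = CL × Css × τ / F / S = 5.800 × 28 × 6 / 0.45 / 0.93 = 2328 mg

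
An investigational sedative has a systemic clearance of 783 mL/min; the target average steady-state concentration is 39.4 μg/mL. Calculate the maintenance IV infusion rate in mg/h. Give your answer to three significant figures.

1850 mg/h

CL = 783 mL/min = 783 × 0.06 = 46.98 L/h
R₀ = 46.98 × 39.4 = 1851 mg/h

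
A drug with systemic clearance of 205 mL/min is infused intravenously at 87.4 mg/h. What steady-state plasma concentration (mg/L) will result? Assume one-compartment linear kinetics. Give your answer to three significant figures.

7.11 mg/L

CL = 205 mL/min = 205 × 0.06 = 12.30 L/h
Css = rate / CL = 87.4 / 12.30 = 7.106 mg/L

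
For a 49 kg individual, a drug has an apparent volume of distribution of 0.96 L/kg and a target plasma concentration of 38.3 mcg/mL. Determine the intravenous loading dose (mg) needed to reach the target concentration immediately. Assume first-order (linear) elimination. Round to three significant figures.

Vd(total) = 49 kg × 0.96 L/kg = 47.04 L
The loading dose fills Vd to the target concentration.
LD = Vd × C = 47.04 × 38.30 = 1802 mg

1800 mg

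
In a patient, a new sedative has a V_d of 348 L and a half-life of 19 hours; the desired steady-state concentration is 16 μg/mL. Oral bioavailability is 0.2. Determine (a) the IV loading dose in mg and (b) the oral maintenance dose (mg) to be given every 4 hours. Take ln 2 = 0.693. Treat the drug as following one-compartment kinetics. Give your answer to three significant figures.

(a) 5570 mg; (b) 4060 mg

LD = Vd × C = 348.0 × 16 = 5568 mg
CL = 0.693 × Vd / t½ = 0.693 × 348.0 / 19 = 12.69 L/h
D = CL × Css × τ / F = 12.69 × 16 × 4 / 0.2 = 4061 mg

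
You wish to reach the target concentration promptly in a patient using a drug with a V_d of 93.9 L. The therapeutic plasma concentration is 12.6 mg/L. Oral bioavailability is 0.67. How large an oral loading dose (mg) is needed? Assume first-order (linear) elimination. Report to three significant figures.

1770 mg

The loading dose fills Vd to the target concentration.
LD = Vd × C / F = 93.90 × 12.60 / 0.67 = 1766 mg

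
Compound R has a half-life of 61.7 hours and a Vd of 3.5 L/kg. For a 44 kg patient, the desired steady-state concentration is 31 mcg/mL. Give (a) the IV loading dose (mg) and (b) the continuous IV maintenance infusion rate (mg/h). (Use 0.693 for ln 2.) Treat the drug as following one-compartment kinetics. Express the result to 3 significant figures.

Vd = 3.5 L/kg × 44 kg = 154.0 L
LD = Vd × C = 154.0 × 31 = 4774 mg
CL = 0.693 × Vd / t½ = 0.693 × 154.0 / 61.7 = 1.730 L/h
Infusion rate = CL × Css = 1.730 × 31 = 53.63 mg/h

(a) 4770 mg; (b) 53.6 mg/h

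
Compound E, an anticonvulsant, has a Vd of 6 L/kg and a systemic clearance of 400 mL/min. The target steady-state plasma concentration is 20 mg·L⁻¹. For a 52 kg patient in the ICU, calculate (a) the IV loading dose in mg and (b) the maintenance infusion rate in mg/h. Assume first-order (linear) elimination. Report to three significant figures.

(a) 6240 mg; (b) 480 mg/h

Vd(total) = 52 kg × 6 L/kg = 312.0 L
LD = Vd · C_target = 312.0 × 20 = 6240 mg
Convert clearance: 400 mL/min × 60 min/h ÷ 1000 mL/L = 24.00 L/h
Maintenance infusion rate = CL × Css = 24.00 × 20 = 480.0 mg/h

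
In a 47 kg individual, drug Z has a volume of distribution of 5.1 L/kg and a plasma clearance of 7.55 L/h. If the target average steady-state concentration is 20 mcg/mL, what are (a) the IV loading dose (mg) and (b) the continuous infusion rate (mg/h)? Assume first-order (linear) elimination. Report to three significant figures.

(a) 4790 mg; (b) 151 mg/h

Vd(total) = 47 kg × 5.1 L/kg = 239.7 L
Loading: fill Vd to C_target → 239.7 L × 20 mg/L = 4794 mg
Infusion rate = 7.550 L/h × 20 mg/L = 151.0 mg/h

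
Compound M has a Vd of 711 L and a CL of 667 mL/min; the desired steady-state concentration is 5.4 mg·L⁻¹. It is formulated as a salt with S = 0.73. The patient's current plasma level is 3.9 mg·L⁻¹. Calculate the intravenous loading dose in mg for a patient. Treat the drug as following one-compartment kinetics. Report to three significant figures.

Concentration deficit ΔC = 5.4 − 3.9 = 1.500 mg/L
LD = Vd × ΔC / S = 711.0 × 1.500 / 0.73 = 1461 mg

1460 mg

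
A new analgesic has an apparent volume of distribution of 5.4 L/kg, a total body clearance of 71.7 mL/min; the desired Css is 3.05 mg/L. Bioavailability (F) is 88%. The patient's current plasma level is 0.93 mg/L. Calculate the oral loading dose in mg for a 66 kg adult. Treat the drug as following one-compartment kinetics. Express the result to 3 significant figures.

Total Vd = 5.4 × 66 = 356.4 L
Concentration deficit ΔC = 3.05 − 0.93 = 2.120 mg/L
LD = Vd × ΔC / F = 356.4 × 2.120 / 0.88 = 858.6 mg

859 mg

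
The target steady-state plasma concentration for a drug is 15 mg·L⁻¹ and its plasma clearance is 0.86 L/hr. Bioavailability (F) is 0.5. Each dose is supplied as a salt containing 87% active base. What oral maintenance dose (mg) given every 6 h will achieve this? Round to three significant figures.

178 mg

At steady state, dose per interval replaces the amount cleared in that interval: F·S·D/τ = CL·Css.
D = CL × Css × τ / F / S = 0.8600 × 15 × 6 / 0.5 / 0.87 = 177.9 mg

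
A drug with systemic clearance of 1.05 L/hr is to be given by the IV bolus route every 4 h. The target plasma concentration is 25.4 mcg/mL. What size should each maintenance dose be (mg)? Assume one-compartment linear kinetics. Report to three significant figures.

D = CL × Css × τ = 1.050 × 25.4 × 4 = 106.7 mg

107 mg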